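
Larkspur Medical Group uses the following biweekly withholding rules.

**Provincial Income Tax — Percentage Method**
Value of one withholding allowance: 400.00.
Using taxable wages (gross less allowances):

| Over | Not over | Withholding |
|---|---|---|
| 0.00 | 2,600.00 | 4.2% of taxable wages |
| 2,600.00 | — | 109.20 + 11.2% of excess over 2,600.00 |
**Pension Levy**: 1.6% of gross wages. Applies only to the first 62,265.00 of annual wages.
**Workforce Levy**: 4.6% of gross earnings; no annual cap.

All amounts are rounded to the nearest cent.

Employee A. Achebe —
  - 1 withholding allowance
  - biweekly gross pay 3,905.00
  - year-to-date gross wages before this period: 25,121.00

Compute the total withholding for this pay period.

Provincial Income Tax: taxable = 3,905.00 − 1×400.00 = 3,505.00
  109.20 + 11.2% × (3,505.00 − 2,600.00) = 109.20 + 11.2% × 905.00 = 210.56
Pension Levy: 1.6% × 3,905.00 = 62.48
Workforce Levy: 4.6% × 3,905.00 = 179.63
Total: 210.56 + 62.48 + 179.63 = 452.67

452.67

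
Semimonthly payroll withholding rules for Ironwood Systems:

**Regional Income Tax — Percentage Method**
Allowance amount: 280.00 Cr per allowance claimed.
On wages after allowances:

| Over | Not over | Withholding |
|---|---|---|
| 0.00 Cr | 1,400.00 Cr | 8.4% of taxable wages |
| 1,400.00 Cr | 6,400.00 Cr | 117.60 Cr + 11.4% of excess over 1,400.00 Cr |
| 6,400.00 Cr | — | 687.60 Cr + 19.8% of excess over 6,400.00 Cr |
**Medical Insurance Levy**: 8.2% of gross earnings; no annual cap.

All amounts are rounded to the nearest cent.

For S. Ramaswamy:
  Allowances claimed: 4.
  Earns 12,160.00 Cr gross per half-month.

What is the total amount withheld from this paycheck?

2,603.44 Cr

Regional Income Tax: taxable = 12,160.00 Cr − 4×280.00 Cr = 11,040.00 Cr
  687.60 Cr + 19.8% × (11,040.00 Cr − 6,400.00 Cr) = 687.60 Cr + 19.8% × 4,640.00 Cr = 1,606.32 Cr
Medical Insurance Levy: 8.2% × 12,160.00 Cr = 997.12 Cr
Total: 1,606.32 Cr + 997.12 Cr = 2,603.44 Cr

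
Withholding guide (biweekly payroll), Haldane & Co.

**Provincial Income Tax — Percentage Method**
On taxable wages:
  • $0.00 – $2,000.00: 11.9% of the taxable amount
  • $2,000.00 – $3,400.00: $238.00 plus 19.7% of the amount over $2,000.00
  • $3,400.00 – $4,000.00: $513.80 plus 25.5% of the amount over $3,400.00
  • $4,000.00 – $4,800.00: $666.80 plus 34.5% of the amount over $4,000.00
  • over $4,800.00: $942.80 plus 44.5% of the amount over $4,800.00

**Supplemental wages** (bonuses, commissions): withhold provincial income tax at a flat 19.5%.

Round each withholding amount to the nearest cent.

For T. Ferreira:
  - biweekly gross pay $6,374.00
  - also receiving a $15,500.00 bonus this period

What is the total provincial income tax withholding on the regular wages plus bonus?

$4,665.73

Provincial Income Tax: taxable = $6,374.00
  $942.80 + 44.5% × ($6,374.00 − $4,800.00) = $942.80 + 44.5% × $1,574.00 = $1,643.23
Supplemental (19.5% flat on bonus): 19.5% × $15,500.00 = $3,022.50
Total provincial income tax: $1,643.23 + $3,022.50 = $4,665.73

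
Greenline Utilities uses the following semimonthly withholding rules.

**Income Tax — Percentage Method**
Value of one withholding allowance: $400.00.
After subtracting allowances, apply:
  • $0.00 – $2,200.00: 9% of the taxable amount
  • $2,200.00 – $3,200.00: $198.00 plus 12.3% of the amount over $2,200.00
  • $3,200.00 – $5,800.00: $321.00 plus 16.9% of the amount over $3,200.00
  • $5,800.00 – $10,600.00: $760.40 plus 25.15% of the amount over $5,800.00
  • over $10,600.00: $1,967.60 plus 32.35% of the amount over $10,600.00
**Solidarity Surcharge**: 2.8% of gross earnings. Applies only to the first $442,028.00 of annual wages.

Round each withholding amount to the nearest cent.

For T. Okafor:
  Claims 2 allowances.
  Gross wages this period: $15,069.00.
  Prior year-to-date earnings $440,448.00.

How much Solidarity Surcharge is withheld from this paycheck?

Solidarity Surcharge: cap $442,028.00 − YTD $440,448.00 = $1,580.00 subject; 2.8% × $1,580.00 = $44.24

$44.24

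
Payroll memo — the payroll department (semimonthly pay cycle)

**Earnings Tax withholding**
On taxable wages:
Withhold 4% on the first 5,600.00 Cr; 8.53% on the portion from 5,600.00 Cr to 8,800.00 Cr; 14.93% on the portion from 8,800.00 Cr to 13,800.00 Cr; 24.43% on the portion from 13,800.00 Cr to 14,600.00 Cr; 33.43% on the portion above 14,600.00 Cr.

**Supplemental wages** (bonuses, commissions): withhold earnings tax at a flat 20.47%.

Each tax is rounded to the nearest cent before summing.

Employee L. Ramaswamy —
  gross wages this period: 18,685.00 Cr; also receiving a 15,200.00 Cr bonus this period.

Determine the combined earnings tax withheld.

5,915.96 Cr

Earnings Tax: taxable = 18,685.00 Cr
  1,438.90 Cr + 33.43% × (18,685.00 Cr − 14,600.00 Cr) = 1,438.90 Cr + 33.43% × 4,085.00 Cr = 2,804.52 Cr
Supplemental (20.47% flat on bonus): 20.47% × 15,200.00 Cr = 3,111.44 Cr
Total earnings tax: 2,804.52 Cr + 3,111.44 Cr = 5,915.96 Cr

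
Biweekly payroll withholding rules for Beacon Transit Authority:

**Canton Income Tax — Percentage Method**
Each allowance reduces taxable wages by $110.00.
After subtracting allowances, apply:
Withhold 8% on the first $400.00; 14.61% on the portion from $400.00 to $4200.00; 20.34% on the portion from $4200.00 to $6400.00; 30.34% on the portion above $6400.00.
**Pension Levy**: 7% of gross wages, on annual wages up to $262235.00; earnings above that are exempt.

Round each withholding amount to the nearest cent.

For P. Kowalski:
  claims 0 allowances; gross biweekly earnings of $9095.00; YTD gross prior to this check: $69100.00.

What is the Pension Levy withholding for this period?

Pension Levy: 7% × $9095.00 = $636.65

$636.65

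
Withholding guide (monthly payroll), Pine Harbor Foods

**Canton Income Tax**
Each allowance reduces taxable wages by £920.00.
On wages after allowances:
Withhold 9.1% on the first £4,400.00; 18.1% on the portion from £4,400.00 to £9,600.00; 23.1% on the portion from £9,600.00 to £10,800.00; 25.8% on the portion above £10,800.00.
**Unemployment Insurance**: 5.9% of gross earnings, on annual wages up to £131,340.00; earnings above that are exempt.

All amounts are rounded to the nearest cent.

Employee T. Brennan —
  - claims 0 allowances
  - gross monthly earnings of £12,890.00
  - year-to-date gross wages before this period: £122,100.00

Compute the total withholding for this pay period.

£2,703.18

Canton Income Tax: taxable = £12,890.00
  £1,618.80 + 25.8% × (£12,890.00 − £10,800.00) = £1,618.80 + 25.8% × £2,090.00 = £2,158.02
Unemployment Insurance: cap £131,340.00 − YTD £122,100.00 = £9,240.00 subject; 5.9% × £9,240.00 = £545.16
Total: £2,158.02 + £545.16 = £2,703.18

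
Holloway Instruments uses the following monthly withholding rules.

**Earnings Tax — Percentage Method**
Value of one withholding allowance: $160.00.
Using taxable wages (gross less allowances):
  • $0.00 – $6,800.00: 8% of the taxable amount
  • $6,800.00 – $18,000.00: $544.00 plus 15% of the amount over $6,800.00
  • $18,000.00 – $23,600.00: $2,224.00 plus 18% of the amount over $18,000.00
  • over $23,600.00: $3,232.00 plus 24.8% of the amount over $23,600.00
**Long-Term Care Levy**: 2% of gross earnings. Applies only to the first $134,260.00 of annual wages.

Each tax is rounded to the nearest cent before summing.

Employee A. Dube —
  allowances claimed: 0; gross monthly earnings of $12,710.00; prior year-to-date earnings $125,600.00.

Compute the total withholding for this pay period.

$1,603.70

Earnings Tax: taxable = $12,710.00
  $544.00 + 15% × ($12,710.00 − $6,800.00) = $544.00 + 15% × $5,910.00 = $1,430.50
Long-Term Care Levy: cap $134,260.00 − YTD $125,600.00 = $8,660.00 subject; 2% × $8,660.00 = $173.20
Total: $1,430.50 + $173.20 = $1,603.70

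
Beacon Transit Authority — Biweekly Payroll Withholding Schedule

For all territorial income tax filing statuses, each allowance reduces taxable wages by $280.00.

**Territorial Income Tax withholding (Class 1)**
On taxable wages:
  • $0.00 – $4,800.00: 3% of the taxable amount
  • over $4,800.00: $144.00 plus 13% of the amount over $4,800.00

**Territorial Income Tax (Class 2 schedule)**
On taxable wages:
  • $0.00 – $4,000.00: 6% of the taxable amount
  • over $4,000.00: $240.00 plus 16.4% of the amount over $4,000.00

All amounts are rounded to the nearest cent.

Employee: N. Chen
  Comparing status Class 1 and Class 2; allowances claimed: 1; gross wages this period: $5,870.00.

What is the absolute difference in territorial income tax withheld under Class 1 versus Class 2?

Territorial Income Tax (Class 1): taxable = $5,870.00 − 1×$280.00 = $5,590.00
  $144.00 + 13% × ($5,590.00 − $4,800.00) = $144.00 + 13% × $790.00 = $246.70
Territorial Income Tax (Class 2): taxable = $5,870.00 − 1×$280.00 = $5,590.00
  $240.00 + 16.4% × ($5,590.00 − $4,000.00) = $240.00 + 16.4% × $1,590.00 = $500.76
Difference: |$246.70 − $500.76| = $254.06 (higher under Class 2)

$254.06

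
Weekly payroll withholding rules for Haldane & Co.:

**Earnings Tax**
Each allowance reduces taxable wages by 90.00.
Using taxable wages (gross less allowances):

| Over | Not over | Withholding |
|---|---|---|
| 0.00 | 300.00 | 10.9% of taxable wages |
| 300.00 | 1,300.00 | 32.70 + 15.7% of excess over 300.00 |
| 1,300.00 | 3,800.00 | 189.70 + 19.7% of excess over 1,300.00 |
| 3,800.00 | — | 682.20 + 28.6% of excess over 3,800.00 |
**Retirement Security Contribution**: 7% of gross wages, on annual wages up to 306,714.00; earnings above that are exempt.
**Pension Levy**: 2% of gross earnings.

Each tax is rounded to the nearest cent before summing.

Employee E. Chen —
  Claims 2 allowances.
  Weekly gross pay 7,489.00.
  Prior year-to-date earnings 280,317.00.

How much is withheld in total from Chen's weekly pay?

2,359.78

Earnings Tax: taxable = 7,489.00 − 2×90.00 = 7,309.00
  682.20 + 28.6% × (7,309.00 − 3,800.00) = 682.20 + 28.6% × 3,509.00 = 1,685.77
Retirement Security Contribution: 7% × 7,489.00 = 524.23
Pension Levy: 2% × 7,489.00 = 149.78
Total: 1,685.77 + 524.23 + 149.78 = 2,359.78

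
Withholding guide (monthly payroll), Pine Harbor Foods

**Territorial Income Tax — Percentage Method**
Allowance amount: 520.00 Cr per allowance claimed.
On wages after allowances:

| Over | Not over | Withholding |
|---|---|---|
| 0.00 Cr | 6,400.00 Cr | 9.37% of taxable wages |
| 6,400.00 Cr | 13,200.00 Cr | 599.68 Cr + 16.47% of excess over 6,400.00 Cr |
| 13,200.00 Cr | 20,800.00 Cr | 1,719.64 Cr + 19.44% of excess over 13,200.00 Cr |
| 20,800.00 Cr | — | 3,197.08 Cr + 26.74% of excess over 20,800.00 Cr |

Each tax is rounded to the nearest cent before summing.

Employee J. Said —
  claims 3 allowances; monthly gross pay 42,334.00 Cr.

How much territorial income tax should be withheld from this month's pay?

8,538.13 Cr

Territorial Income Tax: taxable = 42,334.00 Cr − 3×520.00 Cr = 40,774.00 Cr
  3,197.08 Cr + 26.74% × (40,774.00 Cr − 20,800.00 Cr) = 3,197.08 Cr + 26.74% × 19,974.00 Cr = 8,538.13 Cr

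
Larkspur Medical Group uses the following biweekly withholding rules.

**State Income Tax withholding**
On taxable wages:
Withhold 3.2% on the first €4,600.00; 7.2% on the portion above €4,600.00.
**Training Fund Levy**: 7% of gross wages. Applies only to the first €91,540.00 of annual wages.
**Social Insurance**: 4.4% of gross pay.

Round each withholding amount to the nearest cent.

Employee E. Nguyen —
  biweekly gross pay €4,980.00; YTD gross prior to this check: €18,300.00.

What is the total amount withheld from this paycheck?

€742.28

State Income Tax: taxable = €4,980.00
  €147.20 + 7.2% × (€4,980.00 − €4,600.00) = €147.20 + 7.2% × €380.00 = €174.56
Training Fund Levy: 7% × €4,980.00 = €348.60
Social Insurance: 4.4% × €4,980.00 = €219.12
Total: €174.56 + €348.60 + €219.12 = €742.28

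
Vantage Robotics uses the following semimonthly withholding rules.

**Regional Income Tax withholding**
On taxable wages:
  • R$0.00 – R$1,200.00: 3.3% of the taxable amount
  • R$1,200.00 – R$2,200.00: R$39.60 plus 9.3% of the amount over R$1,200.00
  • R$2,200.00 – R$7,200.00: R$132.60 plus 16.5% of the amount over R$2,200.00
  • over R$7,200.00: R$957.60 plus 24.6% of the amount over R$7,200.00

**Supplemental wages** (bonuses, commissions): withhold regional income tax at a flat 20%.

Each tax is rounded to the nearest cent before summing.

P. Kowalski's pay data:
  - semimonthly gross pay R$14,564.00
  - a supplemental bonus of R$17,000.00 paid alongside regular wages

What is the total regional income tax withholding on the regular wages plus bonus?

Regional Income Tax: taxable = R$14,564.00
  R$957.60 + 24.6% × (R$14,564.00 − R$7,200.00) = R$957.60 + 24.6% × R$7,364.00 = R$2,769.14
Supplemental (20% flat on bonus): 20% × R$17,000.00 = R$3,400.00
Total regional income tax: R$2,769.14 + R$3,400.00 = R$6,169.14

R$6,169.14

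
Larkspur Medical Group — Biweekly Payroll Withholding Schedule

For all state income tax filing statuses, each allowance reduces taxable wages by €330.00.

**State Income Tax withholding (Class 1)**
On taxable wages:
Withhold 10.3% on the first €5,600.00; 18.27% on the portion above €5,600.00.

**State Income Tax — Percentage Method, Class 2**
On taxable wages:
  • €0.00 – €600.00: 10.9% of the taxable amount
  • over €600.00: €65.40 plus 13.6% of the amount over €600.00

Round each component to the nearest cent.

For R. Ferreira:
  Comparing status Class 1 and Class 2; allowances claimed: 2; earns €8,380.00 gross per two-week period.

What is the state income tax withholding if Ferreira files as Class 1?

€964.12

State Income Tax (Class 1): taxable = €8,380.00 − 2×€330.00 = €7,720.00
  €576.80 + 18.27% × (€7,720.00 − €5,600.00) = €576.80 + 18.27% × €2,120.00 = €964.12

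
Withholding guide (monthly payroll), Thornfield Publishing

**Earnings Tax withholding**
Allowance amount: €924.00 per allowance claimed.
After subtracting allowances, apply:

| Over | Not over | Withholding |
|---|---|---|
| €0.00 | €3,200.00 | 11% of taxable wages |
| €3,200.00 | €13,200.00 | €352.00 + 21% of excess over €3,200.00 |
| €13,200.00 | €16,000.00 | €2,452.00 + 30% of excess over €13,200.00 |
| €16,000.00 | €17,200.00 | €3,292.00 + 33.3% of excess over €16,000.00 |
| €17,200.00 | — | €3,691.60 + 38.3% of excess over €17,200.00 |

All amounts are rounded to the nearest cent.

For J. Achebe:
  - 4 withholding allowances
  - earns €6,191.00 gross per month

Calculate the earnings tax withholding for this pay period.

Earnings Tax: taxable = €6,191.00 − 4×€924.00 = €2,495.00
  11% × €2,495.00 = €274.45

€274.45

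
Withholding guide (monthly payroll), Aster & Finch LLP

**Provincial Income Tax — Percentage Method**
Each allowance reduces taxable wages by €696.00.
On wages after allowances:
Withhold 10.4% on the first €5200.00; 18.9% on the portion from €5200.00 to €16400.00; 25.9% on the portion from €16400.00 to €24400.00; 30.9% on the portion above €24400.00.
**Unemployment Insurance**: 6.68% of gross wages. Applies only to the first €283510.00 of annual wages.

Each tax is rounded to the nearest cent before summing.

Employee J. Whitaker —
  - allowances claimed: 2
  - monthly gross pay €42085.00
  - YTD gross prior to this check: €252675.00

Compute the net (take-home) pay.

Provincial Income Tax: taxable = €42085.00 − 2×€696.00 = €40693.00
  €4729.60 + 30.9% × (€40693.00 − €24400.00) = €4729.60 + 30.9% × €16293.00 = €9764.14
Unemployment Insurance: cap €283510.00 − YTD €252675.00 = €30835.00 subject; 6.68% × €30835.00 = €2059.78
Total withheld: €9764.14 + €2059.78 = €11823.92
Net pay: €42085.00 − €11823.92 = €30261.08

€30261.08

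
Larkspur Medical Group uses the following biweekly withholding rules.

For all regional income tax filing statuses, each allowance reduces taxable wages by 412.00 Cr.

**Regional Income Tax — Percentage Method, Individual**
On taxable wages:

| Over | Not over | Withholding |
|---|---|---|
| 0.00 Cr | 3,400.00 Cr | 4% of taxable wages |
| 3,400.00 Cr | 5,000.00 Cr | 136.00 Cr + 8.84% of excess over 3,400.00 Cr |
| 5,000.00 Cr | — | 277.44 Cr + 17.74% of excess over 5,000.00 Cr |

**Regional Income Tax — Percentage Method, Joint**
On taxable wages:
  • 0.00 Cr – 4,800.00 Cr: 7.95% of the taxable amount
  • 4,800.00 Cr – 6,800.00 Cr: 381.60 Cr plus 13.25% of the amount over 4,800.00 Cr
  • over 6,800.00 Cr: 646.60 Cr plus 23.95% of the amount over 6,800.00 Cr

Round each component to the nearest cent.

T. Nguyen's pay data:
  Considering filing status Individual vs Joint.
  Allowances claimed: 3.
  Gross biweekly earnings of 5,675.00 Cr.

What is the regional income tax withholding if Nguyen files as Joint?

Regional Income Tax (Joint): taxable = 5,675.00 Cr − 3×412.00 Cr = 4,439.00 Cr
  7.95% × 4,439.00 Cr = 352.90 Cr

352.90 Cr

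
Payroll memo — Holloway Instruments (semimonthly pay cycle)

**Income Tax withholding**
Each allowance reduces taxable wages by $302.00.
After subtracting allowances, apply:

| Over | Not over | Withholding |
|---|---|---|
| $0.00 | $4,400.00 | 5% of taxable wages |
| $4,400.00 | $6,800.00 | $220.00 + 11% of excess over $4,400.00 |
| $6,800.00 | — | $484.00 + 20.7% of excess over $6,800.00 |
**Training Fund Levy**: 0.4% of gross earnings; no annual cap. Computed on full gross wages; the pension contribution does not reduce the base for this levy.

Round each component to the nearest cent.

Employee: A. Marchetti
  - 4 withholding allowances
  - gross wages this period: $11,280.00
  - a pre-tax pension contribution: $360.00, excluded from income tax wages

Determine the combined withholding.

$1,131.90

Income Tax: taxable = $11,280.00 − $360.00 − 4×$302.00 = $9,712.00
  $484.00 + 20.7% × ($9,712.00 − $6,800.00) = $484.00 + 20.7% × $2,912.00 = $1,086.78
Training Fund Levy: 0.4% × $11,280.00 = $45.12
Total: $1,086.78 + $45.12 = $1,131.90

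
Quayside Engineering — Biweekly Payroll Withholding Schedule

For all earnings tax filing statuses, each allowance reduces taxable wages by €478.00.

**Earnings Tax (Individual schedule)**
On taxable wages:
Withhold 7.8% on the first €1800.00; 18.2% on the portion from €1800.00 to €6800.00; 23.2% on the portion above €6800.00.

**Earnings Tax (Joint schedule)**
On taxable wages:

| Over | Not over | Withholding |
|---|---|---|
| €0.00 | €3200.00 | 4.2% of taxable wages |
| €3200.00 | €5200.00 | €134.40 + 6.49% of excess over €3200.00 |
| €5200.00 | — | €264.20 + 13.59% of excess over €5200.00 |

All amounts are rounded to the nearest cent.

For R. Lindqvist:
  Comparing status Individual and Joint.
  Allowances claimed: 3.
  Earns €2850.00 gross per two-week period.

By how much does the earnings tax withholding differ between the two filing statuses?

€50.98

Earnings Tax (Individual): taxable = €2850.00 − 3×€478.00 = €1416.00
  7.8% × €1416.00 = €110.45
Earnings Tax (Joint): taxable = €2850.00 − 3×€478.00 = €1416.00
  4.2% × €1416.00 = €59.47
Difference: |€110.45 − €59.47| = €50.98 (higher under Individual)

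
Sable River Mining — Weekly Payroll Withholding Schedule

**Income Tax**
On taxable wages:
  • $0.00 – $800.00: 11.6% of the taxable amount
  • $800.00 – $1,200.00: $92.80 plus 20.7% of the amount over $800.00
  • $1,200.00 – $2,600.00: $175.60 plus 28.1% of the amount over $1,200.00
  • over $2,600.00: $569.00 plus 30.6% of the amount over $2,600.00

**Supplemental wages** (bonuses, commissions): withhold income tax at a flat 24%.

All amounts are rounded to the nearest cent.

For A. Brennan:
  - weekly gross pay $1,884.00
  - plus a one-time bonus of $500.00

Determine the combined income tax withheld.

Income Tax: taxable = $1,884.00
  $175.60 + 28.1% × ($1,884.00 − $1,200.00) = $175.60 + 28.1% × $684.00 = $367.80
Supplemental (24% flat on bonus): 24% × $500.00 = $120.00
Total income tax: $367.80 + $120.00 = $487.80

$487.80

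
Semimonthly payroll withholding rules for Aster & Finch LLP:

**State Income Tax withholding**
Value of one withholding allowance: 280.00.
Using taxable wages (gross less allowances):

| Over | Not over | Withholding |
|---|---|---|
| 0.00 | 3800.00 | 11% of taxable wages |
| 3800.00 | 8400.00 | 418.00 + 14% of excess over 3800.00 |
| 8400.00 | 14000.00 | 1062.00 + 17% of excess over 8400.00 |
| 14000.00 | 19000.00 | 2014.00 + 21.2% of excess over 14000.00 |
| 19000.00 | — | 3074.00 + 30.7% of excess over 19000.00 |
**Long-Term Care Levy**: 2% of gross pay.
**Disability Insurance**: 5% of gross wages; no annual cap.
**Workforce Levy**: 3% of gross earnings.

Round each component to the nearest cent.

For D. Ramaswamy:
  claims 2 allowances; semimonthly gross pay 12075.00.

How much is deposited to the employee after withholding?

State Income Tax: taxable = 12075.00 − 2×280.00 = 11515.00
  1062.00 + 17% × (11515.00 − 8400.00) = 1062.00 + 17% × 3115.00 = 1591.55
Long-Term Care Levy: 2% × 12075.00 = 241.50
Disability Insurance: 5% × 12075.00 = 603.75
Workforce Levy: 3% × 12075.00 = 362.25
Total withheld: 1591.55 + 241.50 + 603.75 + 362.25 = 2799.05
Net pay: 12075.00 − 2799.05 = 9275.95

9275.95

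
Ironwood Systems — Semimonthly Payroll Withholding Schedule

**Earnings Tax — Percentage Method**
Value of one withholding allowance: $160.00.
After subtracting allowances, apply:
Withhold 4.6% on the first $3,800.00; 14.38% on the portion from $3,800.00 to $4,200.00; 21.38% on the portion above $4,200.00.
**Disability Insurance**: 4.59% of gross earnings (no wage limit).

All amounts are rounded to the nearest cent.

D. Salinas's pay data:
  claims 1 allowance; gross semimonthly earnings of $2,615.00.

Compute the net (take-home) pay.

Earnings Tax: taxable = $2,615.00 − 1×$160.00 = $2,455.00
  4.6% × $2,455.00 = $112.93
Disability Insurance: 4.59% × $2,615.00 = $120.03
Total withheld: $112.93 + $120.03 = $232.96
Net pay: $2,615.00 − $232.96 = $2,382.04

$2,382.04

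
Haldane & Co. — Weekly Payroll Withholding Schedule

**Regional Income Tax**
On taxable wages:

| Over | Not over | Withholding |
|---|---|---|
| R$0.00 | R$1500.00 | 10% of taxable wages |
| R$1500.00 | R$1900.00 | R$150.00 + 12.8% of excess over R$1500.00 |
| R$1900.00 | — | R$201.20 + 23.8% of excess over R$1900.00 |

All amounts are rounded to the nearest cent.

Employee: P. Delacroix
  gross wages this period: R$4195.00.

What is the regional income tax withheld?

Regional Income Tax: taxable = R$4195.00
  R$201.20 + 23.8% × (R$4195.00 − R$1900.00) = R$201.20 + 23.8% × R$2295.00 = R$747.41

R$747.41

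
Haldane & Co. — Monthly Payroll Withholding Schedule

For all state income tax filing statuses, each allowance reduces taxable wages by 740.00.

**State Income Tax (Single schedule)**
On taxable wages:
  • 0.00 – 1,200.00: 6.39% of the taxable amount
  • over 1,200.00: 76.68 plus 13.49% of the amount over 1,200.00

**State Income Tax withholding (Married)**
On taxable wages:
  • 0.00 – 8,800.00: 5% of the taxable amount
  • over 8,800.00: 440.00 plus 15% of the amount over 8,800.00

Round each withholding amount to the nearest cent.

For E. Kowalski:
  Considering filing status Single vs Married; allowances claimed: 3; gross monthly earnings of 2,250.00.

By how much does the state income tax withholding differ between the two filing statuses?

0.42

State Income Tax (Single): taxable = 2,250.00 − 3×740.00 = 30.00
  6.39% × 30.00 = 1.92
State Income Tax (Married): taxable = 2,250.00 − 3×740.00 = 30.00
  5% × 30.00 = 1.50
Difference: |1.92 − 1.50| = 0.42 (higher under Single)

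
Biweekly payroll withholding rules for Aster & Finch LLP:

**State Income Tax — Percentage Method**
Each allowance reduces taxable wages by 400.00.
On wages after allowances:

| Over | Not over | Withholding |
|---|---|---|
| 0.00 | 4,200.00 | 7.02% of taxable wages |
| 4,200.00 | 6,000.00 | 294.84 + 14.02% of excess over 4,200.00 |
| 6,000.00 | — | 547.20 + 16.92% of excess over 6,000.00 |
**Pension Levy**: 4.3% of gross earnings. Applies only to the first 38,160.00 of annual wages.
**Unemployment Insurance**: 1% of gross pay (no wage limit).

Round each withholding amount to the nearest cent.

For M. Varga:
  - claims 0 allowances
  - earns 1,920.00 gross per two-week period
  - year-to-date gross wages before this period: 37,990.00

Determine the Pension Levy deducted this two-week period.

7.31

Pension Levy: cap 38,160.00 − YTD 37,990.00 = 170.00 subject; 4.3% × 170.00 = 7.31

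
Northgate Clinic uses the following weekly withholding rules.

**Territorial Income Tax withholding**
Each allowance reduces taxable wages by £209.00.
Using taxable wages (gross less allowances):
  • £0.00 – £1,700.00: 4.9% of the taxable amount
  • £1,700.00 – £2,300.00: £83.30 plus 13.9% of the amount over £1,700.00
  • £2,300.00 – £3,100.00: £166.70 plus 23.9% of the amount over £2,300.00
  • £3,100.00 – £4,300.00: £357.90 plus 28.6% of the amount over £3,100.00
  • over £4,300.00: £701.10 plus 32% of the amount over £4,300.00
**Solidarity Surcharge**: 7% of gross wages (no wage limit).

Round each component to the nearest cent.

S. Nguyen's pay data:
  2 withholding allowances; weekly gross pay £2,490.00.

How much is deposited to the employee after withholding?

£2,180.69

Territorial Income Tax: taxable = £2,490.00 − 2×£209.00 = £2,072.00
  £83.30 + 13.9% × (£2,072.00 − £1,700.00) = £83.30 + 13.9% × £372.00 = £135.01
Solidarity Surcharge: 7% × £2,490.00 = £174.30
Total withheld: £135.01 + £174.30 = £309.31
Net pay: £2,490.00 − £309.31 = £2,180.69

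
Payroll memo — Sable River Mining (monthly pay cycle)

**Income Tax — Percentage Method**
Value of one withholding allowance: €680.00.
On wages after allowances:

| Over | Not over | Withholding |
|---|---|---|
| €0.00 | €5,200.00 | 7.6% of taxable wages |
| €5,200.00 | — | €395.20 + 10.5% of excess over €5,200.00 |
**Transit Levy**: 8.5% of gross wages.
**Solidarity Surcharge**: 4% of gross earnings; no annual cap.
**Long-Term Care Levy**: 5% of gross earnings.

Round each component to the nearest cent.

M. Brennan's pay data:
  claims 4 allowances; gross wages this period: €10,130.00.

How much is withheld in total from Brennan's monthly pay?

Income Tax: taxable = €10,130.00 − 4×€680.00 = €7,410.00
  €395.20 + 10.5% × (€7,410.00 − €5,200.00) = €395.20 + 10.5% × €2,210.00 = €627.25
Transit Levy: 8.5% × €10,130.00 = €861.05
Solidarity Surcharge: 4% × €10,130.00 = €405.20
Long-Term Care Levy: 5% × €10,130.00 = €506.50
Total: €627.25 + €861.05 + €405.20 + €506.50 = €2,400.00

€2,400.00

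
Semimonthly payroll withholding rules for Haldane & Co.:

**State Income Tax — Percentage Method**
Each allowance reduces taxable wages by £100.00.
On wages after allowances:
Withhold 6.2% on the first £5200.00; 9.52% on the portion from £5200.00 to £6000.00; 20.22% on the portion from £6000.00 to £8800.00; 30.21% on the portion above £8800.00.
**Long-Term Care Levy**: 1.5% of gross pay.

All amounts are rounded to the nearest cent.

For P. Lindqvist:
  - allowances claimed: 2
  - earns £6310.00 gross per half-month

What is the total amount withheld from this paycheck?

State Income Tax: taxable = £6310.00 − 2×£100.00 = £6110.00
  £398.56 + 20.22% × (£6110.00 − £6000.00) = £398.56 + 20.22% × £110.00 = £420.80
Long-Term Care Levy: 1.5% × £6310.00 = £94.65
Total: £420.80 + £94.65 = £515.45

£515.45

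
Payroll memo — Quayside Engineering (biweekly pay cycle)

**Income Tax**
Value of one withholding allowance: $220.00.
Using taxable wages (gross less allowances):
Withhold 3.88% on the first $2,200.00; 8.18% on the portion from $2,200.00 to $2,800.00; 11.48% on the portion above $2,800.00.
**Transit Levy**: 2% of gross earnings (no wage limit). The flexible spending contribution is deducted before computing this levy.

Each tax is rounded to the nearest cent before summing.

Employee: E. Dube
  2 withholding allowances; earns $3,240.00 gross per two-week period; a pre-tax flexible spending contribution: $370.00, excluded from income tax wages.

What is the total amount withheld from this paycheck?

Income Tax: taxable = $3,240.00 − $370.00 − 2×$220.00 = $2,430.00
  $85.36 + 8.18% × ($2,430.00 − $2,200.00) = $85.36 + 8.18% × $230.00 = $104.17
Transit Levy: 2% × $2,870.00 = $57.40
Total: $104.17 + $57.40 = $161.57

$161.57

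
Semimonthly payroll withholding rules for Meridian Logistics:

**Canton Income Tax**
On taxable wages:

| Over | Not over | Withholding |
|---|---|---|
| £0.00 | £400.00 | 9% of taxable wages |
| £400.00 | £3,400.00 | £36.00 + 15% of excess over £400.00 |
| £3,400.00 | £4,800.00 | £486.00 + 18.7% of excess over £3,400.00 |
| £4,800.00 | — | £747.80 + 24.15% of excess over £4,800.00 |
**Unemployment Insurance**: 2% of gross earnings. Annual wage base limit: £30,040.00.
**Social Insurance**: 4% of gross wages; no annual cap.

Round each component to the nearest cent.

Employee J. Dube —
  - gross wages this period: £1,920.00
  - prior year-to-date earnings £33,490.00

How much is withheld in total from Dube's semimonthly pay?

£340.80

Canton Income Tax: taxable = £1,920.00
  £36.00 + 15% × (£1,920.00 − £400.00) = £36.00 + 15% × £1,520.00 = £264.00
Unemployment Insurance: YTD £33,490.00 ≥ cap £30,040.00 → £0.00
Social Insurance: 4% × £1,920.00 = £76.80
Total: £264.00 + £0.00 + £76.80 = £340.80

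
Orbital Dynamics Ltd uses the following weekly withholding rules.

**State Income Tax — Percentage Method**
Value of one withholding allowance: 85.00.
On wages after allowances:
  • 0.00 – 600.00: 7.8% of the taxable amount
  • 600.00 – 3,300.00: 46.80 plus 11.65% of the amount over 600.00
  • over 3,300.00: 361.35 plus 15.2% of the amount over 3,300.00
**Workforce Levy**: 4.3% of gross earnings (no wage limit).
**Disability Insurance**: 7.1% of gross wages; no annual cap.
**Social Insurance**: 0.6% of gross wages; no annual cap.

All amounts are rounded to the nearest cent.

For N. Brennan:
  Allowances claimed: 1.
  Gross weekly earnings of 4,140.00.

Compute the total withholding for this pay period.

State Income Tax: taxable = 4,140.00 − 1×85.00 = 4,055.00
  361.35 + 15.2% × (4,055.00 − 3,300.00) = 361.35 + 15.2% × 755.00 = 476.11
Workforce Levy: 4.3% × 4,140.00 = 178.02
Disability Insurance: 7.1% × 4,140.00 = 293.94
Social Insurance: 0.6% × 4,140.00 = 24.84
Total: 476.11 + 178.02 + 293.94 + 24.84 = 972.91

972.91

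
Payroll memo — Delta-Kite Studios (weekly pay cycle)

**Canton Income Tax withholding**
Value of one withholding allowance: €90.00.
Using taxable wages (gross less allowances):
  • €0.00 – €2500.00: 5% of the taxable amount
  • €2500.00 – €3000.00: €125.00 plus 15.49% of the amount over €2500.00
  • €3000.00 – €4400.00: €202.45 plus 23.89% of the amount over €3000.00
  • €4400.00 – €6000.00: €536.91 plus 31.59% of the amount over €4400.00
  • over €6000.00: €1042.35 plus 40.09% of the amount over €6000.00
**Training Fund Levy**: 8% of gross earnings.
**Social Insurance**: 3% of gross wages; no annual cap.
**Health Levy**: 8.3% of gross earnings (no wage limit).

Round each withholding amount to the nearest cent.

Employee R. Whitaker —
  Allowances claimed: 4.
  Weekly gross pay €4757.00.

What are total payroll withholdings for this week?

Canton Income Tax: taxable = €4757.00 − 4×€90.00 = €4397.00
  €202.45 + 23.89% × (€4397.00 − €3000.00) = €202.45 + 23.89% × €1397.00 = €536.19
Training Fund Levy: 8% × €4757.00 = €380.56
Social Insurance: 3% × €4757.00 = €142.71
Health Levy: 8.3% × €4757.00 = €394.83
Total: €536.19 + €380.56 + €142.71 + €394.83 = €1454.29

€1454.29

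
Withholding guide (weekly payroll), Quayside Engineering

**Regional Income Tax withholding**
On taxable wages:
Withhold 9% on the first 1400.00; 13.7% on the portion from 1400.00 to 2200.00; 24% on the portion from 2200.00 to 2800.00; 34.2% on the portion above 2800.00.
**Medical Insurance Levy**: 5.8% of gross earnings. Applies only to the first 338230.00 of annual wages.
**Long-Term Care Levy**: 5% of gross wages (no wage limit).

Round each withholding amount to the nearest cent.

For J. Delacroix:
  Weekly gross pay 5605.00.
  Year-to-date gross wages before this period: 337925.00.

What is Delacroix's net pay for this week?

Regional Income Tax: taxable = 5605.00
  379.60 + 34.2% × (5605.00 − 2800.00) = 379.60 + 34.2% × 2805.00 = 1338.91
Medical Insurance Levy: cap 338230.00 − YTD 337925.00 = 305.00 subject; 5.8% × 305.00 = 17.69
Long-Term Care Levy: 5% × 5605.00 = 280.25
Total withheld: 1338.91 + 17.69 + 280.25 = 1636.85
Net pay: 5605.00 − 1636.85 = 3968.15

3968.15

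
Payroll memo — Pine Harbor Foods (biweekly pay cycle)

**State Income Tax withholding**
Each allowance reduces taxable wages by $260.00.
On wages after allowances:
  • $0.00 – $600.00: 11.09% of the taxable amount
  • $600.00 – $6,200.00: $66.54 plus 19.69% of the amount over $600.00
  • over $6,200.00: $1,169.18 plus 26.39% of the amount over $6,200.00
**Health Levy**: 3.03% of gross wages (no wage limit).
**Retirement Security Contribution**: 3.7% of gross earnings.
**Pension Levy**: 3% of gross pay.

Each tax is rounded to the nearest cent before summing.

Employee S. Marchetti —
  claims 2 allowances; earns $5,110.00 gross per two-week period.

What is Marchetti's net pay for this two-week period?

State Income Tax: taxable = $5,110.00 − 2×$260.00 = $4,590.00
  $66.54 + 19.69% × ($4,590.00 − $600.00) = $66.54 + 19.69% × $3,990.00 = $852.17
Health Levy: 3.03% × $5,110.00 = $154.83
Retirement Security Contribution: 3.7% × $5,110.00 = $189.07
Pension Levy: 3% × $5,110.00 = $153.30
Total withheld: $852.17 + $154.83 + $189.07 + $153.30 = $1,349.37
Net pay: $5,110.00 − $1,349.37 = $3,760.63

$3,760.63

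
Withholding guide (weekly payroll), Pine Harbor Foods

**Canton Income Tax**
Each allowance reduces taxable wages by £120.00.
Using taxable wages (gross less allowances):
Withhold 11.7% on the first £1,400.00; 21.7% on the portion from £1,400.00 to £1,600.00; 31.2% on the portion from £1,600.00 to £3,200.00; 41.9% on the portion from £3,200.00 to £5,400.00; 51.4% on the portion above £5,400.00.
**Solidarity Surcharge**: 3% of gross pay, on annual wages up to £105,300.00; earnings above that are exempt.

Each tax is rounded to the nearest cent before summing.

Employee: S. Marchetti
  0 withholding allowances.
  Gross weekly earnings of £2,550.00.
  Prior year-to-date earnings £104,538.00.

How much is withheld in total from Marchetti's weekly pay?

Canton Income Tax: taxable = £2,550.00
  £207.20 + 31.2% × (£2,550.00 − £1,600.00) = £207.20 + 31.2% × £950.00 = £503.60
Solidarity Surcharge: cap £105,300.00 − YTD £104,538.00 = £762.00 subject; 3% × £762.00 = £22.86
Total: £503.60 + £22.86 = £526.46

£526.46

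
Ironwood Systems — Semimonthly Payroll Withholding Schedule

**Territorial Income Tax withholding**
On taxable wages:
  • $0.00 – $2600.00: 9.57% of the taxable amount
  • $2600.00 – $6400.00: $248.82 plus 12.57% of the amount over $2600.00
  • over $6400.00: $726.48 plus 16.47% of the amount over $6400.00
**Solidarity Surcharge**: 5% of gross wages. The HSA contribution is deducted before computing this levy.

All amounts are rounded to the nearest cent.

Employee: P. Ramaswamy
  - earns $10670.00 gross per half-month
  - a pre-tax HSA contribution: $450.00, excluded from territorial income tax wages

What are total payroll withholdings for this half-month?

Territorial Income Tax: taxable = $10670.00 − $450.00 = $10220.00
  $726.48 + 16.47% × ($10220.00 − $6400.00) = $726.48 + 16.47% × $3820.00 = $1355.63
Solidarity Surcharge: 5% × $10220.00 = $511.00
Total: $1355.63 + $511.00 = $1866.63

$1866.63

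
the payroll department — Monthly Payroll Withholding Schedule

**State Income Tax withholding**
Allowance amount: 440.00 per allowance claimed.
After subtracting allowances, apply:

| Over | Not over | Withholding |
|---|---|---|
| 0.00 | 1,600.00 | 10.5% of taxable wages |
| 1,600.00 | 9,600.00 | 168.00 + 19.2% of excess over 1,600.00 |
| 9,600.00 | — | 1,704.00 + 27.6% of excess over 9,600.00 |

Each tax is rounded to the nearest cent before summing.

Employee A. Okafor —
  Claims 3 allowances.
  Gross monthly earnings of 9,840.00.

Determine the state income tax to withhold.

State Income Tax: taxable = 9,840.00 − 3×440.00 = 8,520.00
  168.00 + 19.2% × (8,520.00 − 1,600.00) = 168.00 + 19.2% × 6,920.00 = 1,496.64

1,496.64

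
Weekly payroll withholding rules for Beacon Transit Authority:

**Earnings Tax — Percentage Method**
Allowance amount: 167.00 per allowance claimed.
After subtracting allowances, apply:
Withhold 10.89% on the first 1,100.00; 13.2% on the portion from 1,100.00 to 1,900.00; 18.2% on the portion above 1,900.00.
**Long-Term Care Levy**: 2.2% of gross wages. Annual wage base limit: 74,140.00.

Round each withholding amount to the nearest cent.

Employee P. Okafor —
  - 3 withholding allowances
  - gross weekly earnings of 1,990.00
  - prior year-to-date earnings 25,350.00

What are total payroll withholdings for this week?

214.92

Earnings Tax: taxable = 1,990.00 − 3×167.00 = 1,489.00
  119.79 + 13.2% × (1,489.00 − 1,100.00) = 119.79 + 13.2% × 389.00 = 171.14
Long-Term Care Levy: 2.2% × 1,990.00 = 43.78
Total: 171.14 + 43.78 = 214.92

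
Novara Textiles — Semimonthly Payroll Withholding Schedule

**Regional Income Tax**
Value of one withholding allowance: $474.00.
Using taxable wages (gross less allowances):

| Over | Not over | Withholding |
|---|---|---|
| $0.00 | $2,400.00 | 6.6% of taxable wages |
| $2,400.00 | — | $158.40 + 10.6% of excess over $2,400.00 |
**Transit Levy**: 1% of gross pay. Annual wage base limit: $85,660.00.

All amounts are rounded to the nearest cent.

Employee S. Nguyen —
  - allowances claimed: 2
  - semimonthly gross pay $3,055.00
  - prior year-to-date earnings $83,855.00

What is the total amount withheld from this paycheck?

Regional Income Tax: taxable = $3,055.00 − 2×$474.00 = $2,107.00
  6.6% × $2,107.00 = $139.06
Transit Levy: cap $85,660.00 − YTD $83,855.00 = $1,805.00 subject; 1% × $1,805.00 = $18.05
Total: $139.06 + $18.05 = $157.11

$157.11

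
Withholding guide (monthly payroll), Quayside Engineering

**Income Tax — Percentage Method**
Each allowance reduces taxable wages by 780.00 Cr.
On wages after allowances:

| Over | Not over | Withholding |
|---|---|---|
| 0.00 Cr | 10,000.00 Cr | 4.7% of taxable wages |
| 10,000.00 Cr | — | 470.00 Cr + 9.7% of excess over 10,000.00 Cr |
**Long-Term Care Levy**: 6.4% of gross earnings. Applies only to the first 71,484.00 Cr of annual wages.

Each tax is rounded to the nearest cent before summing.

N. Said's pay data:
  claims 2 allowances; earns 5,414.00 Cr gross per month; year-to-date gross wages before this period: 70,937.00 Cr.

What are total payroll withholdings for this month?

216.15 Cr

Income Tax: taxable = 5,414.00 Cr − 2×780.00 Cr = 3,854.00 Cr
  4.7% × 3,854.00 Cr = 181.14 Cr
Long-Term Care Levy: cap 71,484.00 Cr − YTD 70,937.00 Cr = 547.00 Cr subject; 6.4% × 547.00 Cr = 35.01 Cr
Total: 181.14 Cr + 35.01 Cr = 216.15 Cr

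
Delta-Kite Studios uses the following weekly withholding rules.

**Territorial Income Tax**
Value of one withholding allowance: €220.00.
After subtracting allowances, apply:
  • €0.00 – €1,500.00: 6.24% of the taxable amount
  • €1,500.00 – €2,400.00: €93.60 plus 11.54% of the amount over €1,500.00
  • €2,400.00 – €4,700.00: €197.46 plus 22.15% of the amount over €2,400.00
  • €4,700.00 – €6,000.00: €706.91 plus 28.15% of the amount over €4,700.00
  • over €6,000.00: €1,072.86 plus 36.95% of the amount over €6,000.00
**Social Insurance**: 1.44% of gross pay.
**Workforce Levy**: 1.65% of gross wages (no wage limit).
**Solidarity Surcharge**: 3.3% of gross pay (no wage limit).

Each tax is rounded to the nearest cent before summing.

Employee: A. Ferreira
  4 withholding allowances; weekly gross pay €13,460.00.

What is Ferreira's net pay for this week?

€9,095.74

Territorial Income Tax: taxable = €13,460.00 − 4×€220.00 = €12,580.00
  €1,072.86 + 36.95% × (€12,580.00 − €6,000.00) = €1,072.86 + 36.95% × €6,580.00 = €3,504.17
Social Insurance: 1.44% × €13,460.00 = €193.82
Workforce Levy: 1.65% × €13,460.00 = €222.09
Solidarity Surcharge: 3.3% × €13,460.00 = €444.18
Total withheld: €3,504.17 + €193.82 + €222.09 + €444.18 = €4,364.26
Net pay: €13,460.00 − €4,364.26 = €9,095.74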